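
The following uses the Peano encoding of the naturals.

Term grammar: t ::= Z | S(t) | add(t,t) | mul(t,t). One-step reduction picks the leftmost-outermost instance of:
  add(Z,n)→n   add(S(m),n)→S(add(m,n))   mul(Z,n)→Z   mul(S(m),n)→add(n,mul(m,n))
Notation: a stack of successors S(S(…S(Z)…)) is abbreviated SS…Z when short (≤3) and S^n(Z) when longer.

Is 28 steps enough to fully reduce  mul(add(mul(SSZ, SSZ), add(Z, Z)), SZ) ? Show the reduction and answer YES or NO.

  start: mul(add(mul(SSZ, SSZ), add(Z, Z)), SZ)
  step 1: mul(add(add(SSZ, mul(SZ, SSZ)), add(Z, Z)), SZ)
  step 2: mul(add(S(add(SZ, mul(SZ, SSZ))), add(Z, Z)), SZ)
  step 3: mul(S(add(add(SZ, mul(SZ, SSZ)), add(Z, Z))), SZ)
  step 4: add(SZ, mul(add(add(SZ, mul(SZ, SSZ)), add(Z, Z)), SZ))
  step 5: S(add(Z, mul(add(add(SZ, mul(SZ, SSZ)), add(Z, Z)), SZ)))
  step 6: S(mul(add(add(SZ, mul(SZ, SSZ)), add(Z, Z)), SZ))
  step 7: S(mul(add(S(add(Z, mul(SZ, SSZ))), add(Z, Z)), SZ))
  step 8: S(mul(S(add(add(Z, mul(SZ, SSZ)), add(Z, Z))), SZ))
  step 9: S(add(SZ, mul(add(add(Z, mul(SZ, SSZ)), add(Z, Z)), SZ)))
  step 10: S(S(add(Z, mul(add(add(Z, mul(SZ, SSZ)), add(Z, Z)), SZ))))
  step 11: S(S(mul(add(add(Z, mul(SZ, SSZ)), add(Z, Z)), SZ)))
  step 12: S(S(mul(add(mul(SZ, SSZ), add(Z, Z)), SZ)))
  step 13: S(S(mul(add(add(SSZ, mul(Z, SSZ)), add(Z, Z)), SZ)))
  step 14: S(S(mul(add(S(add(SZ, mul(Z, SSZ))), add(Z, Z)), SZ)))
  step 15: S(S(mul(S(add(add(SZ, mul(Z, SSZ)), add(Z, Z))), SZ)))
  step 16: S(S(add(SZ, mul(add(add(SZ, mul(Z, SSZ)), add(Z, Z)), SZ))))
  step 17: S(S(S(add(Z, mul(add(add(SZ, mul(Z, SSZ)), add(Z, Z)), SZ)))))
  step 18: S(S(S(mul(add(add(SZ, mul(Z, SSZ)), add(Z, Z)), SZ))))
  step 19: S(S(S(mul(add(S(add(Z, mul(Z, SSZ))), add(Z, Z)), SZ))))
  step 20: S(S(S(mul(S(add(add(Z, mul(Z, SSZ)), add(Z, Z))), SZ))))
  step 21: S(S(S(add(SZ, mul(add(add(Z, mul(Z, SSZ)), add(Z, Z)), SZ)))))
  step 22: S(S(S(S(add(Z, mul(add(add(Z, mul(Z, SSZ)), add(Z, Z)), SZ))))))
  step 23: S(S(S(S(mul(add(add(Z, mul(Z, SSZ)), add(Z, Z)), SZ)))))
  step 24: S(S(S(S(mul(add(mul(Z, SSZ), add(Z, Z)), SZ)))))
  step 25: S(S(S(S(mul(add(Z, add(Z, Z)), SZ)))))
  step 26: S(S(S(S(mul(add(Z, Z), SZ)))))
  step 27: S(S(S(S(mul(Z, SZ)))))
  step 28: S^4(Z)

Answer: YES — reaches normal form S^4(Z) in 28 ≤ 28 steps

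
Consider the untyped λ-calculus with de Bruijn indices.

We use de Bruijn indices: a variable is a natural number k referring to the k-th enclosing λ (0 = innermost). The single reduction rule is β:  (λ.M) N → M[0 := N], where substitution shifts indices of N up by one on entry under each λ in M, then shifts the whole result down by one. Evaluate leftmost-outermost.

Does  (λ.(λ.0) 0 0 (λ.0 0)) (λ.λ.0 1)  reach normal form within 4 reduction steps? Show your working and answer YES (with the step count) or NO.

  start: (λ.(λ.0) 0 0 (λ.0 0)) (λ.λ.0 1)
  [1] (λ.0) (λ.λ.0 1) (λ.λ.0 1) (λ.0 0)
  [2] (λ.λ.0 1) (λ.λ.0 1) (λ.0 0)
  [3] (λ.0 (λ.λ.0 1)) (λ.0 0)
  [4] (λ.0 0) (λ.λ.0 1)

Answer: NO — after 4 steps the term is (λ.0 0) (λ.λ.0 1), not yet normal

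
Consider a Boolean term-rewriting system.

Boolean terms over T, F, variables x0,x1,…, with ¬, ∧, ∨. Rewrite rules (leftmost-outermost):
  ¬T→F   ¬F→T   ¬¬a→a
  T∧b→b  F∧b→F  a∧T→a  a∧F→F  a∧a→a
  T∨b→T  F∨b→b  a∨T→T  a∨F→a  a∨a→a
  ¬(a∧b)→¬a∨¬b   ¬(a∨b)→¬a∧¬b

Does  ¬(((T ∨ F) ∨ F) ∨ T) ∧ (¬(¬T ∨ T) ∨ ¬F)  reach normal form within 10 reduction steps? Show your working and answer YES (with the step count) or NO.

  start: ¬(((T ∨ F) ∨ F) ∨ T) ∧ (¬(¬T ∨ T) ∨ ¬F)
  →1  (¬((T ∨ F) ∨ F) ∧ ¬T) ∧ (¬(¬T ∨ T) ∨ ¬F)
  →2  ((¬(T ∨ F) ∧ ¬F) ∧ ¬T) ∧ (¬(¬T ∨ T) ∨ ¬F)
  →3  (((¬T ∧ ¬F) ∧ ¬F) ∧ ¬T) ∧ (¬(¬T ∨ T) ∨ ¬F)
  →4  (((F ∧ ¬F) ∧ ¬F) ∧ ¬T) ∧ (¬(¬T ∨ T) ∨ ¬F)
  →5  ((F ∧ ¬F) ∧ ¬T) ∧ (¬(¬T ∨ T) ∨ ¬F)
  →6  (F ∧ ¬T) ∧ (¬(¬T ∨ T) ∨ ¬F)
  →7  F ∧ (¬(¬T ∨ T) ∨ ¬F)
  →8  F

Answer: YES — reaches normal form F in 8 ≤ 10 steps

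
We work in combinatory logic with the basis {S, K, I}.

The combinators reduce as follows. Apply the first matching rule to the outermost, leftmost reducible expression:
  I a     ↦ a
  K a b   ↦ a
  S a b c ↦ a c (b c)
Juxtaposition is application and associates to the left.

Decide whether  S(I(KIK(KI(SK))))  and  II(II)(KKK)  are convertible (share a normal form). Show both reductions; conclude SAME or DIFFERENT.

Answer: DIFFERENT — A ⇓ SI, B ⇓ K

Working:
Term A:
  start: S(I(KIK(KI(SK))))
  →1  S(KIK(KI(SK)))
  →2  S(I(KI(SK)))
  →3  S(KI(SK))
  →4  SI

Term B:
  start: II(II)(KKK)
  →1  I(II)(KKK)
  →2  II(KKK)
  →3  I(KKK)
  →4  KKK
  →5  K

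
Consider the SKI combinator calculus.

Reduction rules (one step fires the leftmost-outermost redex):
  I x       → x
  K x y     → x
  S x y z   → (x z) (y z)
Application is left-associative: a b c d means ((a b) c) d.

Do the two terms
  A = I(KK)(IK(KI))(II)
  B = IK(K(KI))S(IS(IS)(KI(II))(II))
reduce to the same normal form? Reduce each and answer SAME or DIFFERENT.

Term A:
  start: I(KK)(IK(KI))(II)
  [1] KK(IK(KI))(II)
  [2] K(II)
  [3] KI

Term B:
  start: IK(K(KI))S(IS(IS)(KI(II))(II))
  [1] K(K(KI))S(IS(IS)(KI(II))(II))
  [2] K(KI)(IS(IS)(KI(II))(II))
  [3] KI

Answer: SAME — A ⇓ KI, B ⇓ KI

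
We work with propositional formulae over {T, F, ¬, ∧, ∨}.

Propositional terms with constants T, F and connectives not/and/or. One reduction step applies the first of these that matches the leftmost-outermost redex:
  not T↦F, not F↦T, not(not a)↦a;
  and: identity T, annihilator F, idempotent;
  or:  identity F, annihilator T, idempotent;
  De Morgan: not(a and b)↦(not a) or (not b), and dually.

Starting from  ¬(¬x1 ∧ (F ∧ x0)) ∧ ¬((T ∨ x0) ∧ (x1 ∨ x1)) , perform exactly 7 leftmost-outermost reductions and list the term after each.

  start: ¬(¬x1 ∧ (F ∧ x0)) ∧ ¬((T ∨ x0) ∧ (x1 ∨ x1))
  step 1: (¬¬x1 ∨ ¬(F ∧ x0)) ∧ ¬((T ∨ x0) ∧ (x1 ∨ x1))
  step 2: (x1 ∨ ¬(F ∧ x0)) ∧ ¬((T ∨ x0) ∧ (x1 ∨ x1))
  step 3: (x1 ∨ (¬F ∨ ¬x0)) ∧ ¬((T ∨ x0) ∧ (x1 ∨ x1))
  step 4: (x1 ∨ (T ∨ ¬x0)) ∧ ¬((T ∨ x0) ∧ (x1 ∨ x1))
  step 5: (x1 ∨ T) ∧ ¬((T ∨ x0) ∧ (x1 ∨ x1))
  step 6: T ∧ ¬((T ∨ x0) ∧ (x1 ∨ x1))
  step 7: ¬((T ∨ x0) ∧ (x1 ∨ x1))

Answer: after 7 steps: ¬((T ∨ x0) ∧ (x1 ∨ x1))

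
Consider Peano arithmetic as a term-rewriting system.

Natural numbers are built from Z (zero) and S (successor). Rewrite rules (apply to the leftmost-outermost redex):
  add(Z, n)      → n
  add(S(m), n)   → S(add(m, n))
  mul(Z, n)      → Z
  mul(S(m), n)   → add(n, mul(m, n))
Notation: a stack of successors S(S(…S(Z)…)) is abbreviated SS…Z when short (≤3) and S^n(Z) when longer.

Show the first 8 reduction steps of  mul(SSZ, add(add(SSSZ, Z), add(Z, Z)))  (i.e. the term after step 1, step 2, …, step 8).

  start: mul(SSZ, add(add(SSSZ, Z), add(Z, Z)))
  [1] add(add(add(SSSZ, Z), add(Z, Z)), mul(SZ, add(add(SSSZ, Z), add(Z, Z))))
  [2] add(add(S(add(SSZ, Z)), add(Z, Z)), mul(SZ, add(add(SSSZ, Z), add(Z, Z))))
  [3] add(S(add(add(SSZ, Z), add(Z, Z))), mul(SZ, add(add(SSSZ, Z), add(Z, Z))))
  [4] S(add(add(add(SSZ, Z), add(Z, Z)), mul(SZ, add(add(SSSZ, Z), add(Z, Z)))))
  [5] S(add(add(S(add(SZ, Z)), add(Z, Z)), mul(SZ, add(add(SSSZ, Z), add(Z, Z)))))
  [6] S(add(S(add(add(SZ, Z), add(Z, Z))), mul(SZ, add(add(SSSZ, Z), add(Z, Z)))))
  [7] S(S(add(add(add(SZ, Z), add(Z, Z)), mul(SZ, add(add(SSSZ, Z), add(Z, Z))))))
  [8] S(S(add(add(S(add(Z, Z)), add(Z, Z)), mul(SZ, add(add(SSSZ, Z), add(Z, Z))))))

Answer: after 8 steps: S(S(add(add(S(add(Z, Z)), add(Z, Z)), mul(SZ, add(add(SSSZ, Z), add(Z, Z))))))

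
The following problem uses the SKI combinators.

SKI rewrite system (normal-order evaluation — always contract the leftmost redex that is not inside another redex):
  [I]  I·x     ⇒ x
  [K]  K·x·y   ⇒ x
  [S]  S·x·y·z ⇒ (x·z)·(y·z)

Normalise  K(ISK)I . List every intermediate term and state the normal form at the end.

Answer: normal form = SK  (in 2 steps)

Reduction:
  start: K(ISK)I
  →1  ISK
  →2  SK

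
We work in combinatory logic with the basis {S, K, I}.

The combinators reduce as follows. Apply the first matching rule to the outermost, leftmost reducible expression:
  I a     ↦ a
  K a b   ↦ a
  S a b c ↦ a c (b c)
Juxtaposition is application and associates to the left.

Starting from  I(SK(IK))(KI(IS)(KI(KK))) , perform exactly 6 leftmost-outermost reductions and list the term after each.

Answer: after 6 steps: I

Reduction:
  start: I(SK(IK))(KI(IS)(KI(KK)))
  step 1: SK(IK)(KI(IS)(KI(KK)))
  step 2: K(KI(IS)(KI(KK)))(IK(KI(IS)(KI(KK))))
  step 3: KI(IS)(KI(KK))
  step 4: I(KI(KK))
  step 5: KI(KK)
  step 6: I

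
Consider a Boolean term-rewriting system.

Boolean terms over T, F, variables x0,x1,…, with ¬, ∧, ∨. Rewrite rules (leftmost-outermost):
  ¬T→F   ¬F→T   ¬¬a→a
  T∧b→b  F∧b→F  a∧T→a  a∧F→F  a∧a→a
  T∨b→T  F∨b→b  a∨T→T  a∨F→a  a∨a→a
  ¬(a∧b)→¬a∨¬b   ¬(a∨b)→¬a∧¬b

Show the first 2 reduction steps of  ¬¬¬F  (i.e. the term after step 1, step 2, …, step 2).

Answer: after 2 steps: T

Derivation:
  start: ¬¬¬F
  step 1: ¬F
  step 2: T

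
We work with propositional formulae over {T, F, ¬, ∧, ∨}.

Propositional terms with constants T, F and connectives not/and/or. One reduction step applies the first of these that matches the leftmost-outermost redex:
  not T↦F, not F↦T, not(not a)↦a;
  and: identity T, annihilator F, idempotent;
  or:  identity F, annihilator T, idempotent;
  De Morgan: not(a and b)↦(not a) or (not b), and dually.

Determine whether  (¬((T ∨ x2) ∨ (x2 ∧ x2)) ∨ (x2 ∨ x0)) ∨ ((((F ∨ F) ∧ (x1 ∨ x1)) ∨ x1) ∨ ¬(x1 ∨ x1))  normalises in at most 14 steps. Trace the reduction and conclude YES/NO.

Answer: YES — reaches normal form (x2 ∨ x0) ∨ (x1 ∨ ¬x1) in 11 ≤ 14 steps

Working:
  start: (¬((T ∨ x2) ∨ (x2 ∧ x2)) ∨ (x2 ∨ x0)) ∨ ((((F ∨ F) ∧ (x1 ∨ x1)) ∨ x1) ∨ ¬(x1 ∨ x1))
  [1] ((¬(T ∨ x2) ∧ ¬(x2 ∧ x2)) ∨ (x2 ∨ x0)) ∨ ((((F ∨ F) ∧ (x1 ∨ x1)) ∨ x1) ∨ ¬(x1 ∨ x1))
  [2] (((¬T ∧ ¬x2) ∧ ¬(x2 ∧ x2)) ∨ (x2 ∨ x0)) ∨ ((((F ∨ F) ∧ (x1 ∨ x1)) ∨ x1) ∨ ¬(x1 ∨ x1))
  [3] (((F ∧ ¬x2) ∧ ¬(x2 ∧ x2)) ∨ (x2 ∨ x0)) ∨ ((((F ∨ F) ∧ (x1 ∨ x1)) ∨ x1) ∨ ¬(x1 ∨ x1))
  [4] ((F ∧ ¬(x2 ∧ x2)) ∨ (x2 ∨ x0)) ∨ ((((F ∨ F) ∧ (x1 ∨ x1)) ∨ x1) ∨ ¬(x1 ∨ x1))
  [5] (F ∨ (x2 ∨ x0)) ∨ ((((F ∨ F) ∧ (x1 ∨ x1)) ∨ x1) ∨ ¬(x1 ∨ x1))
  [6] (x2 ∨ x0) ∨ ((((F ∨ F) ∧ (x1 ∨ x1)) ∨ x1) ∨ ¬(x1 ∨ x1))
  [7] (x2 ∨ x0) ∨ (((F ∧ (x1 ∨ x1)) ∨ x1) ∨ ¬(x1 ∨ x1))
  [8] (x2 ∨ x0) ∨ ((F ∨ x1) ∨ ¬(x1 ∨ x1))
  [9] (x2 ∨ x0) ∨ (x1 ∨ ¬(x1 ∨ x1))
  [10] (x2 ∨ x0) ∨ (x1 ∨ (¬x1 ∧ ¬x1))
  [11] (x2 ∨ x0) ∨ (x1 ∨ ¬x1)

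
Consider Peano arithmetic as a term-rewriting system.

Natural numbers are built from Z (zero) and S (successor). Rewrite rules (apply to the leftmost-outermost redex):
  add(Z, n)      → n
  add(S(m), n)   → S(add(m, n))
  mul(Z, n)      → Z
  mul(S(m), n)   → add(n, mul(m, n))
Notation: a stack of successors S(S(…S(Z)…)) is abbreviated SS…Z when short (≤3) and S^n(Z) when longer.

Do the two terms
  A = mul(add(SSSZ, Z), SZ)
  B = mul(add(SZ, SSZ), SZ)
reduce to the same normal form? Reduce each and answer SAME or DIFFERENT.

Term A:
  start: mul(add(SSSZ, Z), SZ)
  [1] mul(S(add(SSZ, Z)), SZ)
  [2] add(SZ, mul(add(SSZ, Z), SZ))
  [3] S(add(Z, mul(add(SSZ, Z), SZ)))
  [4] S(mul(add(SSZ, Z), SZ))
  [5] S(mul(S(add(SZ, Z)), SZ))
  [6] S(add(SZ, mul(add(SZ, Z), SZ)))
  [7] S(S(add(Z, mul(add(SZ, Z), SZ))))
  [8] S(S(mul(add(SZ, Z), SZ)))
  [9] S(S(mul(S(add(Z, Z)), SZ)))
  [10] S(S(add(SZ, mul(add(Z, Z), SZ))))
  [11] S(S(S(add(Z, mul(add(Z, Z), SZ)))))
  [12] S(S(S(mul(add(Z, Z), SZ))))
  [13] S(S(S(mul(Z, SZ))))
  [14] SSSZ

Term B:
  start: mul(add(SZ, SSZ), SZ)
  [1] mul(S(add(Z, SSZ)), SZ)
  [2] add(SZ, mul(add(Z, SSZ), SZ))
  [3] S(add(Z, mul(add(Z, SSZ), SZ)))
  [4] S(mul(add(Z, SSZ), SZ))
  [5] S(mul(SSZ, SZ))
  [6] S(add(SZ, mul(SZ, SZ)))
  [7] S(S(add(Z, mul(SZ, SZ))))
  [8] S(S(mul(SZ, SZ)))
  [9] S(S(add(SZ, mul(Z, SZ))))
  [10] S(S(S(add(Z, mul(Z, SZ)))))
  [11] S(S(S(mul(Z, SZ))))
  [12] SSSZ

Answer: SAME — A ⇓ SSSZ, B ⇓ SSSZ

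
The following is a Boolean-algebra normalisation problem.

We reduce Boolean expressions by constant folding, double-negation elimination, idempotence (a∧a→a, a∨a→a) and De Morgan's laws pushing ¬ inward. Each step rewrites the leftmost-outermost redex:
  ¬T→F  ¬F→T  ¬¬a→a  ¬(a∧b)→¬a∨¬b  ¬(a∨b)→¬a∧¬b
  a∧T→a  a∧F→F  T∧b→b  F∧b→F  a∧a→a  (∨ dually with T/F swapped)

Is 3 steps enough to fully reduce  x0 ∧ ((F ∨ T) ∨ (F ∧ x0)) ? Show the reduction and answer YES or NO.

  start: x0 ∧ ((F ∨ T) ∨ (F ∧ x0))
  step 1: x0 ∧ (T ∨ (F ∧ x0))
  step 2: x0 ∧ T
  step 3: x0

Answer: YES — reaches normal form x0 in 3 ≤ 3 steps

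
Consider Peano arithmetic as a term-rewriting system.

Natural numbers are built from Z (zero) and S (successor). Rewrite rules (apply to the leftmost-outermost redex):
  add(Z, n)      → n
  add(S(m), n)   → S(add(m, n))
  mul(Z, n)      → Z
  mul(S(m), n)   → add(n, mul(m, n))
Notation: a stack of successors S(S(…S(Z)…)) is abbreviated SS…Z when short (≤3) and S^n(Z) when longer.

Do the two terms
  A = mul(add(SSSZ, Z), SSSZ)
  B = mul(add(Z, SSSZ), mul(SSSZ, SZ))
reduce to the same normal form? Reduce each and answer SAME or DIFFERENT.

Answer: SAME — A ⇓ S^9(Z), B ⇓ S^9(Z)

Reduction:
Term A:
  start: mul(add(SSSZ, Z), SSSZ)
  [1] mul(S(add(SSZ, Z)), SSSZ)
  [2] add(SSSZ, mul(add(SSZ, Z), SSSZ))
  [3] S(add(SSZ, mul(add(SSZ, Z), SSSZ)))
  [4] S(S(add(SZ, mul(add(SSZ, Z), SSSZ))))
  [5] S(S(S(add(Z, mul(add(SSZ, Z), SSSZ)))))
  [6] S(S(S(mul(add(SSZ, Z), SSSZ))))
  [7] S(S(S(mul(S(add(SZ, Z)), SSSZ))))
  [8] S(S(S(add(SSSZ, mul(add(SZ, Z), SSSZ)))))
  [9] S(S(S(S(add(SSZ, mul(add(SZ, Z), SSSZ))))))
  [10] S(S(S(S(S(add(SZ, mul(add(SZ, Z), SSSZ)))))))
  [11] S(S(S(S(S(S(add(Z, mul(add(SZ, Z), SSSZ))))))))
  [12] S(S(S(S(S(S(mul(add(SZ, Z), SSSZ)))))))
  [13] S(S(S(S(S(S(mul(S(add(Z, Z)), SSSZ)))))))
  [14] S(S(S(S(S(S(add(SSSZ, mul(add(Z, Z), SSSZ))))))))
  [15] S(S(S(S(S(S(S(add(SSZ, mul(add(Z, Z), SSSZ)))))))))
  [16] S(S(S(S(S(S(S(S(add(SZ, mul(add(Z, Z), SSSZ))))))))))
  [17] S(S(S(S(S(S(S(S(S(add(Z, mul(add(Z, Z), SSSZ)))))))))))
  [18] S(S(S(S(S(S(S(S(S(mul(add(Z, Z), SSSZ))))))))))
  [19] S(S(S(S(S(S(S(S(S(mul(Z, SSSZ))))))))))
  [20] S^9(Z)

Term B:
  start: mul(add(Z, SSSZ), mul(SSSZ, SZ))
  [1] mul(SSSZ, mul(SSSZ, SZ))
  [2] add(mul(SSSZ, SZ), mul(SSZ, mul(SSSZ, SZ)))
  [3] add(add(SZ, mul(SSZ, SZ)), mul(SSZ, mul(SSSZ, SZ)))
  [4] add(S(add(Z, mul(SSZ, SZ))), mul(SSZ, mul(SSSZ, SZ)))
  [5] S(add(add(Z, mul(SSZ, SZ)), mul(SSZ, mul(SSSZ, SZ))))
  [6] S(add(mul(SSZ, SZ), mul(SSZ, mul(SSSZ, SZ))))
  [7] S(add(add(SZ, mul(SZ, SZ)), mul(SSZ, mul(SSSZ, SZ))))
  [8] S(add(S(add(Z, mul(SZ, SZ))), mul(SSZ, mul(SSSZ, SZ))))
  [9] S(S(add(add(Z, mul(SZ, SZ)), mul(SSZ, mul(SSSZ, SZ)))))
  [10] S(S(add(mul(SZ, SZ), mul(SSZ, mul(SSSZ, SZ)))))
  [11] S(S(add(add(SZ, mul(Z, SZ)), mul(SSZ, mul(SSSZ, SZ)))))
  [12] S(S(add(S(add(Z, mul(Z, SZ))), mul(SSZ, mul(SSSZ, SZ)))))
  [13] S(S(S(add(add(Z, mul(Z, SZ)), mul(SSZ, mul(SSSZ, SZ))))))
  [14] S(S(S(add(mul(Z, SZ), mul(SSZ, mul(SSSZ, SZ))))))
  [15] S(S(S(add(Z, mul(SSZ, mul(SSSZ, SZ))))))
  [16] S(S(S(mul(SSZ, mul(SSSZ, SZ)))))
  [17] S(S(S(add(mul(SSSZ, SZ), mul(SZ, mul(SSSZ, SZ))))))
  [18] S(S(S(add(add(SZ, mul(SSZ, SZ)), mul(SZ, mul(SSSZ, SZ))))))
  [19] S(S(S(add(S(add(Z, mul(SSZ, SZ))), mul(SZ, mul(SSSZ, SZ))))))
  [20] S(S(S(S(add(add(Z, mul(SSZ, SZ)), mul(SZ, mul(SSSZ, SZ)))))))
  [21] S(S(S(S(add(mul(SSZ, SZ), mul(SZ, mul(SSSZ, SZ)))))))
  [22] S(S(S(S(add(add(SZ, mul(SZ, SZ)), mul(SZ, mul(SSSZ, SZ)))))))
  [23] S(S(S(S(add(S(add(Z, mul(SZ, SZ))), mul(SZ, mul(SSSZ, SZ)))))))
  [24] S(S(S(S(S(add(add(Z, mul(SZ, SZ)), mul(SZ, mul(SSSZ, SZ))))))))
  [25] S(S(S(S(S(add(mul(SZ, SZ), mul(SZ, mul(SSSZ, SZ))))))))
  [26] S(S(S(S(S(add(add(SZ, mul(Z, SZ)), mul(SZ, mul(SSSZ, SZ))))))))
  [27] S(S(S(S(S(add(S(add(Z, mul(Z, SZ))), mul(SZ, mul(SSSZ, SZ))))))))
  [28] S(S(S(S(S(S(add(add(Z, mul(Z, SZ)), mul(SZ, mul(SSSZ, SZ)))))))))
  [29] S(S(S(S(S(S(add(mul(Z, SZ), mul(SZ, mul(SSSZ, SZ)))))))))
  [30] S(S(S(S(S(S(add(Z, mul(SZ, mul(SSSZ, SZ)))))))))
  [31] S(S(S(S(S(S(mul(SZ, mul(SSSZ, SZ))))))))
  [32] S(S(S(S(S(S(add(mul(SSSZ, SZ), mul(Z, mul(SSSZ, SZ)))))))))
  [33] S(S(S(S(S(S(add(add(SZ, mul(SSZ, SZ)), mul(Z, mul(SSSZ, SZ)))))))))
  [34] S(S(S(S(S(S(add(S(add(Z, mul(SSZ, SZ))), mul(Z, mul(SSSZ, SZ)))))))))
  [35] S(S(S(S(S(S(S(add(add(Z, mul(SSZ, SZ)), mul(Z, mul(SSSZ, SZ))))))))))
  [36] S(S(S(S(S(S(S(add(mul(SSZ, SZ), mul(Z, mul(SSSZ, SZ))))))))))
  [37] S(S(S(S(S(S(S(add(add(SZ, mul(SZ, SZ)), mul(Z, mul(SSSZ, SZ))))))))))
  [38] S(S(S(S(S(S(S(add(S(add(Z, mul(SZ, SZ))), mul(Z, mul(SSSZ, SZ))))))))))
  [39] S(S(S(S(S(S(S(S(add(add(Z, mul(SZ, SZ)), mul(Z, mul(SSSZ, SZ)))))))))))
  [40] S(S(S(S(S(S(S(S(add(mul(SZ, SZ), mul(Z, mul(SSSZ, SZ)))))))))))
  [41] S(S(S(S(S(S(S(S(add(add(SZ, mul(Z, SZ)), mul(Z, mul(SSSZ, SZ)))))))))))
  [42] S(S(S(S(S(S(S(S(add(S(add(Z, mul(Z, SZ))), mul(Z, mul(SSSZ, SZ)))))))))))
  [43] S(S(S(S(S(S(S(S(S(add(add(Z, mul(Z, SZ)), mul(Z, mul(SSSZ, SZ))))))))))))
  [44] S(S(S(S(S(S(S(S(S(add(mul(Z, SZ), mul(Z, mul(SSSZ, SZ))))))))))))
  [45] S(S(S(S(S(S(S(S(S(add(Z, mul(Z, mul(SSSZ, SZ))))))))))))
  [46] S(S(S(S(S(S(S(S(S(mul(Z, mul(SSSZ, SZ)))))))))))
  [47] S^9(Z)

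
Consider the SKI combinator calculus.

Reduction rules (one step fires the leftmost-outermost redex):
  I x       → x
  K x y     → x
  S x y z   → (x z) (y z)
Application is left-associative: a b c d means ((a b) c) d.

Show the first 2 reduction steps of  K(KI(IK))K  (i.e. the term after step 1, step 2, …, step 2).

  start: K(KI(IK))K
  →1  KI(IK)
  →2  I

Answer: after 2 steps: I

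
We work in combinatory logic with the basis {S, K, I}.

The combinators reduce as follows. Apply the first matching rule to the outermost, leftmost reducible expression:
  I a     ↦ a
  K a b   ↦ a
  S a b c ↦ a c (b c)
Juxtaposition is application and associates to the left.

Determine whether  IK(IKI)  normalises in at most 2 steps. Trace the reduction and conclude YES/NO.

  start: IK(IKI)
  [1] K(IKI)
  [2] K(KI)

Answer: YES — reaches normal form K(KI) in 2 ≤ 2 steps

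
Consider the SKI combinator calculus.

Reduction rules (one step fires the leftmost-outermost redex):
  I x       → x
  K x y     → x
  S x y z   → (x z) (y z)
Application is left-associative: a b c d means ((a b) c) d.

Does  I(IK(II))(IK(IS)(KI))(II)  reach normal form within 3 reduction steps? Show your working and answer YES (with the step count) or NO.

Answer: NO — after 3 steps the term is II(II), not yet normal

Working:
  start: I(IK(II))(IK(IS)(KI))(II)
  step 1: IK(II)(IK(IS)(KI))(II)
  step 2: K(II)(IK(IS)(KI))(II)
  step 3: II(II)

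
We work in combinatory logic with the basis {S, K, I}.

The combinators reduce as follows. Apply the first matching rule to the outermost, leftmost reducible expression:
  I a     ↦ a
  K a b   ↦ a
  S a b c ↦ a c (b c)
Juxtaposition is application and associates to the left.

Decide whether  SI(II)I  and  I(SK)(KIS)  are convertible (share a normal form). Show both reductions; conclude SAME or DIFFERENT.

Term A:
  start: SI(II)I
  step 1: II(III)
  step 2: I(III)
  step 3: III
  step 4: II
  step 5: I

Term B:
  start: I(SK)(KIS)
  step 1: SK(KIS)
  step 2: SKI

Answer: DIFFERENT — A ⇓ I, B ⇓ SKI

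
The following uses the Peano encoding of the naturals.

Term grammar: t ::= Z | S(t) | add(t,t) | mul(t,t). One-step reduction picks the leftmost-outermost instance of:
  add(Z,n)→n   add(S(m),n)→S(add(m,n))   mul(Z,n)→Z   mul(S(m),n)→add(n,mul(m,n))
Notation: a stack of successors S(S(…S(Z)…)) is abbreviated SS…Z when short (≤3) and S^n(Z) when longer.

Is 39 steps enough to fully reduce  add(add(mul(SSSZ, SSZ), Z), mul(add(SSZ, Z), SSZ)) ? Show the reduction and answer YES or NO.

  start: add(add(mul(SSSZ, SSZ), Z), mul(add(SSZ, Z), SSZ))
  [1] add(add(add(SSZ, mul(SSZ, SSZ)), Z), mul(add(SSZ, Z), SSZ))
  [2] add(add(S(add(SZ, mul(SSZ, SSZ))), Z), mul(add(SSZ, Z), SSZ))
  [3] add(S(add(add(SZ, mul(SSZ, SSZ)), Z)), mul(add(SSZ, Z), SSZ))
  [4] S(add(add(add(SZ, mul(SSZ, SSZ)), Z), mul(add(SSZ, Z), SSZ)))
  [5] S(add(add(S(add(Z, mul(SSZ, SSZ))), Z), mul(add(SSZ, Z), SSZ)))
  [6] S(add(S(add(add(Z, mul(SSZ, SSZ)), Z)), mul(add(SSZ, Z), SSZ)))
  [7] S(S(add(add(add(Z, mul(SSZ, SSZ)), Z), mul(add(SSZ, Z), SSZ))))
  [8] S(S(add(add(mul(SSZ, SSZ), Z), mul(add(SSZ, Z), SSZ))))
  [9] S(S(add(add(add(SSZ, mul(SZ, SSZ)), Z), mul(add(SSZ, Z), SSZ))))
  [10] S(S(add(add(S(add(SZ, mul(SZ, SSZ))), Z), mul(add(SSZ, Z), SSZ))))
  [11] S(S(add(S(add(add(SZ, mul(SZ, SSZ)), Z)), mul(add(SSZ, Z), SSZ))))
  [12] S(S(S(add(add(add(SZ, mul(SZ, SSZ)), Z), mul(add(SSZ, Z), SSZ)))))
  [13] S(S(S(add(add(S(add(Z, mul(SZ, SSZ))), Z), mul(add(SSZ, Z), SSZ)))))
  [14] S(S(S(add(S(add(add(Z, mul(SZ, SSZ)), Z)), mul(add(SSZ, Z), SSZ)))))
  [15] S(S(S(S(add(add(add(Z, mul(SZ, SSZ)), Z), mul(add(SSZ, Z), SSZ))))))
  [16] S(S(S(S(add(add(mul(SZ, SSZ), Z), mul(add(SSZ, Z), SSZ))))))
  [17] S(S(S(S(add(add(add(SSZ, mul(Z, SSZ)), Z), mul(add(SSZ, Z), SSZ))))))
  [18] S(S(S(S(add(add(S(add(SZ, mul(Z, SSZ))), Z), mul(add(SSZ, Z), SSZ))))))
  [19] S(S(S(S(add(S(add(add(SZ, mul(Z, SSZ)), Z)), mul(add(SSZ, Z), SSZ))))))
  [20] S(S(S(S(S(add(add(add(SZ, mul(Z, SSZ)), Z), mul(add(SSZ, Z), SSZ)))))))
  [21] S(S(S(S(S(add(add(S(add(Z, mul(Z, SSZ))), Z), mul(add(SSZ, Z), SSZ)))))))
  [22] S(S(S(S(S(add(S(add(add(Z, mul(Z, SSZ)), Z)), mul(add(SSZ, Z), SSZ)))))))
  [23] S(S(S(S(S(S(add(add(add(Z, mul(Z, SSZ)), Z), mul(add(SSZ, Z), SSZ))))))))
  [24] S(S(S(S(S(S(add(add(mul(Z, SSZ), Z), mul(add(SSZ, Z), SSZ))))))))
  [25] S(S(S(S(S(S(add(add(Z, Z), mul(add(SSZ, Z), SSZ))))))))
  [26] S(S(S(S(S(S(add(Z, mul(add(SSZ, Z), SSZ))))))))
  [27] S(S(S(S(S(S(mul(add(SSZ, Z), SSZ)))))))
  [28] S(S(S(S(S(S(mul(S(add(SZ, Z)), SSZ)))))))
  [29] S(S(S(S(S(S(add(SSZ, mul(add(SZ, Z), SSZ))))))))
  [30] S(S(S(S(S(S(S(add(SZ, mul(add(SZ, Z), SSZ)))))))))
  [31] S(S(S(S(S(S(S(S(add(Z, mul(add(SZ, Z), SSZ))))))))))
  [32] S(S(S(S(S(S(S(S(mul(add(SZ, Z), SSZ)))))))))
  [33] S(S(S(S(S(S(S(S(mul(S(add(Z, Z)), SSZ)))))))))
  [34] S(S(S(S(S(S(S(S(add(SSZ, mul(add(Z, Z), SSZ))))))))))
  [35] S(S(S(S(S(S(S(S(S(add(SZ, mul(add(Z, Z), SSZ)))))))))))
  [36] S(S(S(S(S(S(S(S(S(S(add(Z, mul(add(Z, Z), SSZ))))))))))))
  [37] S(S(S(S(S(S(S(S(S(S(mul(add(Z, Z), SSZ)))))))))))
  [38] S(S(S(S(S(S(S(S(S(S(mul(Z, SSZ)))))))))))
  [39] S^10(Z)

Answer: YES — reaches normal form S^10(Z) in 39 ≤ 39 steps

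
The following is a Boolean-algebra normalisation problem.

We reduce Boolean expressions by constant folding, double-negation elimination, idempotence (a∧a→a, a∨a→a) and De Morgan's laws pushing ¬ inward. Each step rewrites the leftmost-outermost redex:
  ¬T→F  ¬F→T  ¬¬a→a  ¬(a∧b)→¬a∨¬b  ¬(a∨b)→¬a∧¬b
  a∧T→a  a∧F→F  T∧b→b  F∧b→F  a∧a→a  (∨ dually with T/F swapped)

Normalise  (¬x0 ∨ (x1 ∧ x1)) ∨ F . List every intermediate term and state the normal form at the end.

Answer: normal form = ¬x0 ∨ x1  (in 2 steps)

Reduction:
  start: (¬x0 ∨ (x1 ∧ x1)) ∨ F
  [1] ¬x0 ∨ (x1 ∧ x1)
  [2] ¬x0 ∨ x1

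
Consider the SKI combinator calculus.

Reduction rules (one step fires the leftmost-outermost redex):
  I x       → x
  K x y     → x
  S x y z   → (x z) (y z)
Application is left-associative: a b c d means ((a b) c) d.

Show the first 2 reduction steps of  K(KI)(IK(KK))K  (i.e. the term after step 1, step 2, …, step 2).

  start: K(KI)(IK(KK))K
  step 1: KIK
  step 2: I

Answer: after 2 steps: I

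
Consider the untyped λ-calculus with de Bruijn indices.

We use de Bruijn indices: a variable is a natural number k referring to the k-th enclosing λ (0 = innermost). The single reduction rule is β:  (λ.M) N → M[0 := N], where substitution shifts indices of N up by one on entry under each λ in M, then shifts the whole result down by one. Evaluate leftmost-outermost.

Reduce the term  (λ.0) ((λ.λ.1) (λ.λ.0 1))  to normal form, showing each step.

  start: (λ.0) ((λ.λ.1) (λ.λ.0 1))
  →1  (λ.λ.1) (λ.λ.0 1)
  →2  λ.λ.λ.0 1

Answer: normal form = λ.λ.λ.0 1  (in 2 steps)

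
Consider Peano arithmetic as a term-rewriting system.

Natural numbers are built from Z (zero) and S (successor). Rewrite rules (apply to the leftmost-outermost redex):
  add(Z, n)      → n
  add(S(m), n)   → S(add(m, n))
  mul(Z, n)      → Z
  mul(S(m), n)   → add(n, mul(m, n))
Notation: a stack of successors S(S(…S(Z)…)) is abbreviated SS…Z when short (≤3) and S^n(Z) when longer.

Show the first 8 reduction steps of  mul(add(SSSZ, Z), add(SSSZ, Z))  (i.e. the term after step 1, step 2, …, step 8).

  start: mul(add(SSSZ, Z), add(SSSZ, Z))
  [1] mul(S(add(SSZ, Z)), add(SSSZ, Z))
  [2] add(add(SSSZ, Z), mul(add(SSZ, Z), add(SSSZ, Z)))
  [3] add(S(add(SSZ, Z)), mul(add(SSZ, Z), add(SSSZ, Z)))
  [4] S(add(add(SSZ, Z), mul(add(SSZ, Z), add(SSSZ, Z))))
  [5] S(add(S(add(SZ, Z)), mul(add(SSZ, Z), add(SSSZ, Z))))
  [6] S(S(add(add(SZ, Z), mul(add(SSZ, Z), add(SSSZ, Z)))))
  [7] S(S(add(S(add(Z, Z)), mul(add(SSZ, Z), add(SSSZ, Z)))))
  [8] S(S(S(add(add(Z, Z), mul(add(SSZ, Z), add(SSSZ, Z))))))

Answer: after 8 steps: S(S(S(add(add(Z, Z), mul(add(SSZ, Z), add(SSSZ, Z))))))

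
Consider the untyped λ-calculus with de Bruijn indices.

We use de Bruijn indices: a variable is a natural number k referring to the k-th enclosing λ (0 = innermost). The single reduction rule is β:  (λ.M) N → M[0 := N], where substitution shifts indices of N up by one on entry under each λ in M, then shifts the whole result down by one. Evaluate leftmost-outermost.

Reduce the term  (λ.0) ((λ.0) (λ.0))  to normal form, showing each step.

Answer: normal form = λ.0  (in 2 steps)

Reduction:
  start: (λ.0) ((λ.0) (λ.0))
  step 1: (λ.0) (λ.0)
  step 2: λ.0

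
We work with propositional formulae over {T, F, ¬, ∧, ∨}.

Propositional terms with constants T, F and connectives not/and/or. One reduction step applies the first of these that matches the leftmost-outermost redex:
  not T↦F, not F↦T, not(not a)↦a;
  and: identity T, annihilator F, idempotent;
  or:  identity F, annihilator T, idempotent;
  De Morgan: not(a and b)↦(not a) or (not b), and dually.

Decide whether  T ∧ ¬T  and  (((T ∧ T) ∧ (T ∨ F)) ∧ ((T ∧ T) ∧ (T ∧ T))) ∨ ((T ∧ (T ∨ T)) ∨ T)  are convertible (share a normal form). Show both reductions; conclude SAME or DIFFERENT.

Term A:
  start: T ∧ ¬T
  [1] ¬T
  [2] F

Term B:
  start: (((T ∧ T) ∧ (T ∨ F)) ∧ ((T ∧ T) ∧ (T ∧ T))) ∨ ((T ∧ (T ∨ T)) ∨ T)
  [1] ((T ∧ (T ∨ F)) ∧ ((T ∧ T) ∧ (T ∧ T))) ∨ ((T ∧ (T ∨ T)) ∨ T)
  [2] ((T ∨ F) ∧ ((T ∧ T) ∧ (T ∧ T))) ∨ ((T ∧ (T ∨ T)) ∨ T)
  [3] (T ∧ ((T ∧ T) ∧ (T ∧ T))) ∨ ((T ∧ (T ∨ T)) ∨ T)
  [4] ((T ∧ T) ∧ (T ∧ T)) ∨ ((T ∧ (T ∨ T)) ∨ T)
  [5] (T ∧ T) ∨ ((T ∧ (T ∨ T)) ∨ T)
  [6] T ∨ ((T ∧ (T ∨ T)) ∨ T)
  [7] T

Answer: DIFFERENT — A ⇓ F, B ⇓ T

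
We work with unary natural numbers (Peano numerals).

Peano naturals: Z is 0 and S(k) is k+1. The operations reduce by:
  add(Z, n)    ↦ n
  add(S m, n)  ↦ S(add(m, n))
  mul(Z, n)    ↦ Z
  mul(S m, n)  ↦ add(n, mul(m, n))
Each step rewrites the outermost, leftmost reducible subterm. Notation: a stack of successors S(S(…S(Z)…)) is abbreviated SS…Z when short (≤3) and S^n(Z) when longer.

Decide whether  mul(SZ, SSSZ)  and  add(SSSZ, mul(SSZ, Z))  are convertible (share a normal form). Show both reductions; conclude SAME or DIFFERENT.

Term A:
  start: mul(SZ, SSSZ)
  [1] add(SSSZ, mul(Z, SSSZ))
  [2] S(add(SSZ, mul(Z, SSSZ)))
  [3] S(S(add(SZ, mul(Z, SSSZ))))
  [4] S(S(S(add(Z, mul(Z, SSSZ)))))
  [5] S(S(S(mul(Z, SSSZ))))
  [6] SSSZ

Term B:
  start: add(SSSZ, mul(SSZ, Z))
  [1] S(add(SSZ, mul(SSZ, Z)))
  [2] S(S(add(SZ, mul(SSZ, Z))))
  [3] S(S(S(add(Z, mul(SSZ, Z)))))
  [4] S(S(S(mul(SSZ, Z))))
  [5] S(S(S(add(Z, mul(SZ, Z)))))
  [6] S(S(S(mul(SZ, Z))))
  [7] S(S(S(add(Z, mul(Z, Z)))))
  [8] S(S(S(mul(Z, Z))))
  [9] SSSZ

Answer: SAME — A ⇓ SSSZ, B ⇓ SSSZ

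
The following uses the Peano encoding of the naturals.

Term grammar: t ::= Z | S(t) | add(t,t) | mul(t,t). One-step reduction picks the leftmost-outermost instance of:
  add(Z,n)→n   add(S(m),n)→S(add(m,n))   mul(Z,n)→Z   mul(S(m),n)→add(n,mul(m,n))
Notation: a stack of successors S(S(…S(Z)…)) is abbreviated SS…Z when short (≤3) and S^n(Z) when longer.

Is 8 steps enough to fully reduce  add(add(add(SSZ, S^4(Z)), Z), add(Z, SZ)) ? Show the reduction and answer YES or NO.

Answer: NO — after 8 steps the term is S(S(add(S(add(SSSZ, Z)), add(Z, SZ)))), not yet normal

Derivation:
  start: add(add(add(SSZ, S^4(Z)), Z), add(Z, SZ))
  [1] add(add(S(add(SZ, S^4(Z))), Z), add(Z, SZ))
  [2] add(S(add(add(SZ, S^4(Z)), Z)), add(Z, SZ))
  [3] S(add(add(add(SZ, S^4(Z)), Z), add(Z, SZ)))
  [4] S(add(add(S(add(Z, S^4(Z))), Z), add(Z, SZ)))
  [5] S(add(S(add(add(Z, S^4(Z)), Z)), add(Z, SZ)))
  [6] S(S(add(add(add(Z, S^4(Z)), Z), add(Z, SZ))))
  [7] S(S(add(add(S^4(Z), Z), add(Z, SZ))))
  [8] S(S(add(S(add(SSSZ, Z)), add(Z, SZ))))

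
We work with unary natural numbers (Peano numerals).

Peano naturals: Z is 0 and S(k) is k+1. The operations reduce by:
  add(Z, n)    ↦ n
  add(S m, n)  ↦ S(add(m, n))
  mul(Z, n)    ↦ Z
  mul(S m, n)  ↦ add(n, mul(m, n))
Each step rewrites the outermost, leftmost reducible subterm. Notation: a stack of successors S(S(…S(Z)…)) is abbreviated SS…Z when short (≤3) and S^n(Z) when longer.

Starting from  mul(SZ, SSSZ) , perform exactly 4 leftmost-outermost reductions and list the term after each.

Answer: after 4 steps: S(S(S(add(Z, mul(Z, SSSZ)))))

Derivation:
  start: mul(SZ, SSSZ)
  →1  add(SSSZ, mul(Z, SSSZ))
  →2  S(add(SSZ, mul(Z, SSSZ)))
  →3  S(S(add(SZ, mul(Z, SSSZ))))
  →4  S(S(S(add(Z, mul(Z, SSSZ)))))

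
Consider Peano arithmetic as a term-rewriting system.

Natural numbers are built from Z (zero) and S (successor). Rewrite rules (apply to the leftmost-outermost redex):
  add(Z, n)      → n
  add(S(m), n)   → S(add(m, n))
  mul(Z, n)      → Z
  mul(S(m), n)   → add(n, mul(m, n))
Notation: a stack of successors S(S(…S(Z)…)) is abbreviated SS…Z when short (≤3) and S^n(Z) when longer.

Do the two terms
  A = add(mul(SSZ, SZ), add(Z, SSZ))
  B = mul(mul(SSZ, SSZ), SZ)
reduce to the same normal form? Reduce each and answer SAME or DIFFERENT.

Term A:
  start: add(mul(SSZ, SZ), add(Z, SSZ))
  [1] add(add(SZ, mul(SZ, SZ)), add(Z, SSZ))
  [2] add(S(add(Z, mul(SZ, SZ))), add(Z, SSZ))
  [3] S(add(add(Z, mul(SZ, SZ)), add(Z, SSZ)))
  [4] S(add(mul(SZ, SZ), add(Z, SSZ)))
  [5] S(add(add(SZ, mul(Z, SZ)), add(Z, SSZ)))
  [6] S(add(S(add(Z, mul(Z, SZ))), add(Z, SSZ)))
  [7] S(S(add(add(Z, mul(Z, SZ)), add(Z, SSZ))))
  [8] S(S(add(mul(Z, SZ), add(Z, SSZ))))
  [9] S(S(add(Z, add(Z, SSZ))))
  [10] S(S(add(Z, SSZ)))
  [11] S^4(Z)

Term B:
  start: mul(mul(SSZ, SSZ), SZ)
  [1] mul(add(SSZ, mul(SZ, SSZ)), SZ)
  [2] mul(S(add(SZ, mul(SZ, SSZ))), SZ)
  [3] add(SZ, mul(add(SZ, mul(SZ, SSZ)), SZ))
  [4] S(add(Z, mul(add(SZ, mul(SZ, SSZ)), SZ)))
  [5] S(mul(add(SZ, mul(SZ, SSZ)), SZ))
  [6] S(mul(S(add(Z, mul(SZ, SSZ))), SZ))
  [7] S(add(SZ, mul(add(Z, mul(SZ, SSZ)), SZ)))
  [8] S(S(add(Z, mul(add(Z, mul(SZ, SSZ)), SZ))))
  [9] S(S(mul(add(Z, mul(SZ, SSZ)), SZ)))
  [10] S(S(mul(mul(SZ, SSZ), SZ)))
  [11] S(S(mul(add(SSZ, mul(Z, SSZ)), SZ)))
  [12] S(S(mul(S(add(SZ, mul(Z, SSZ))), SZ)))
  [13] S(S(add(SZ, mul(add(SZ, mul(Z, SSZ)), SZ))))
  [14] S(S(S(add(Z, mul(add(SZ, mul(Z, SSZ)), SZ)))))
  [15] S(S(S(mul(add(SZ, mul(Z, SSZ)), SZ))))
  [16] S(S(S(mul(S(add(Z, mul(Z, SSZ))), SZ))))
  [17] S(S(S(add(SZ, mul(add(Z, mul(Z, SSZ)), SZ)))))
  [18] S(S(S(S(add(Z, mul(add(Z, mul(Z, SSZ)), SZ))))))
  [19] S(S(S(S(mul(add(Z, mul(Z, SSZ)), SZ)))))
  [20] S(S(S(S(mul(mul(Z, SSZ), SZ)))))
  [21] S(S(S(S(mul(Z, SZ)))))
  [22] S^4(Z)

Answer: SAME — A ⇓ S^4(Z), B ⇓ S^4(Z)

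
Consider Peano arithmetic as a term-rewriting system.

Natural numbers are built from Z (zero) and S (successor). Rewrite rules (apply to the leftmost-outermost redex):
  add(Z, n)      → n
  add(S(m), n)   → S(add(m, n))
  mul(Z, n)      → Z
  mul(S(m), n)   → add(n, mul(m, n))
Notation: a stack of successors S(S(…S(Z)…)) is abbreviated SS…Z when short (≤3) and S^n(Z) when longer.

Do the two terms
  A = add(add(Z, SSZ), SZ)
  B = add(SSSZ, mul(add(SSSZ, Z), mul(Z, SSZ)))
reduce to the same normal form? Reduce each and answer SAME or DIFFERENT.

Term A:
  start: add(add(Z, SSZ), SZ)
  [1] add(SSZ, SZ)
  [2] S(add(SZ, SZ))
  [3] S(S(add(Z, SZ)))
  [4] SSSZ

Term B:
  start: add(SSSZ, mul(add(SSSZ, Z), mul(Z, SSZ)))
  [1] S(add(SSZ, mul(add(SSSZ, Z), mul(Z, SSZ))))
  [2] S(S(add(SZ, mul(add(SSSZ, Z), mul(Z, SSZ)))))
  [3] S(S(S(add(Z, mul(add(SSSZ, Z), mul(Z, SSZ))))))
  [4] S(S(S(mul(add(SSSZ, Z), mul(Z, SSZ)))))
  [5] S(S(S(mul(S(add(SSZ, Z)), mul(Z, SSZ)))))
  [6] S(S(S(add(mul(Z, SSZ), mul(add(SSZ, Z), mul(Z, SSZ))))))
  [7] S(S(S(add(Z, mul(add(SSZ, Z), mul(Z, SSZ))))))
  [8] S(S(S(mul(add(SSZ, Z), mul(Z, SSZ)))))
  [9] S(S(S(mul(S(add(SZ, Z)), mul(Z, SSZ)))))
  [10] S(S(S(add(mul(Z, SSZ), mul(add(SZ, Z), mul(Z, SSZ))))))
  [11] S(S(S(add(Z, mul(add(SZ, Z), mul(Z, SSZ))))))
  [12] S(S(S(mul(add(SZ, Z), mul(Z, SSZ)))))
  [13] S(S(S(mul(S(add(Z, Z)), mul(Z, SSZ)))))
  [14] S(S(S(add(mul(Z, SSZ), mul(add(Z, Z), mul(Z, SSZ))))))
  [15] S(S(S(add(Z, mul(add(Z, Z), mul(Z, SSZ))))))
  [16] S(S(S(mul(add(Z, Z), mul(Z, SSZ)))))
  [17] S(S(S(mul(Z, mul(Z, SSZ)))))
  [18] SSSZ

Answer: SAME — A ⇓ SSSZ, B ⇓ SSSZ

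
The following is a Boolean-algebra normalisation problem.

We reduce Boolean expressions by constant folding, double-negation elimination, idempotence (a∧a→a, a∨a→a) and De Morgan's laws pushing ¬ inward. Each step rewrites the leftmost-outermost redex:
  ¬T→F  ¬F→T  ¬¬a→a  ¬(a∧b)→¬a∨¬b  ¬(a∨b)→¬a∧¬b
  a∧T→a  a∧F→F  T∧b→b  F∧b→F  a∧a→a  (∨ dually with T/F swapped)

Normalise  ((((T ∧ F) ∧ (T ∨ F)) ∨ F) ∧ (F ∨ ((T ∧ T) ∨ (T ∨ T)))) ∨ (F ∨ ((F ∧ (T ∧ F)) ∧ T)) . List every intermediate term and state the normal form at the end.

Answer: normal form = F  (in 8 steps)

Working:
  start: ((((T ∧ F) ∧ (T ∨ F)) ∨ F) ∧ (F ∨ ((T ∧ T) ∨ (T ∨ T)))) ∨ (F ∨ ((F ∧ (T ∧ F)) ∧ T))
  [1] (((T ∧ F) ∧ (T ∨ F)) ∧ (F ∨ ((T ∧ T) ∨ (T ∨ T)))) ∨ (F ∨ ((F ∧ (T ∧ F)) ∧ T))
  [2] ((F ∧ (T ∨ F)) ∧ (F ∨ ((T ∧ T) ∨ (T ∨ T)))) ∨ (F ∨ ((F ∧ (T ∧ F)) ∧ T))
  [3] (F ∧ (F ∨ ((T ∧ T) ∨ (T ∨ T)))) ∨ (F ∨ ((F ∧ (T ∧ F)) ∧ T))
  [4] F ∨ (F ∨ ((F ∧ (T ∧ F)) ∧ T))
  [5] F ∨ ((F ∧ (T ∧ F)) ∧ T)
  [6] (F ∧ (T ∧ F)) ∧ T
  [7] F ∧ (T ∧ F)
  [8] F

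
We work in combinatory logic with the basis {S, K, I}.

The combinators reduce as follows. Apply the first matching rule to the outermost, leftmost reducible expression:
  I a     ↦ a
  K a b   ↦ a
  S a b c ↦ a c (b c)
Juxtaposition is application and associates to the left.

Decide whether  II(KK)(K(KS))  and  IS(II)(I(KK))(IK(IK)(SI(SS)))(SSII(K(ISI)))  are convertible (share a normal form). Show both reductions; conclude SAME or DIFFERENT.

Term A:
  start: II(KK)(K(KS))
  [1] I(KK)(K(KS))
  [2] KK(K(KS))
  [3] K

Term B:
  start: IS(II)(I(KK))(IK(IK)(SI(SS)))(SSII(K(ISI)))
  [1] S(II)(I(KK))(IK(IK)(SI(SS)))(SSII(K(ISI)))
  [2] II(IK(IK)(SI(SS)))(I(KK)(IK(IK)(SI(SS))))(SSII(K(ISI)))
  [3] I(IK(IK)(SI(SS)))(I(KK)(IK(IK)(SI(SS))))(SSII(K(ISI)))
  [4] IK(IK)(SI(SS))(I(KK)(IK(IK)(SI(SS))))(SSII(K(ISI)))
  [5] K(IK)(SI(SS))(I(KK)(IK(IK)(SI(SS))))(SSII(K(ISI)))
  [6] IK(I(KK)(IK(IK)(SI(SS))))(SSII(K(ISI)))
  [7] K(I(KK)(IK(IK)(SI(SS))))(SSII(K(ISI)))
  [8] I(KK)(IK(IK)(SI(SS)))
  [9] KK(IK(IK)(SI(SS)))
  [10] K

Answer: SAME — A ⇓ K, B ⇓ K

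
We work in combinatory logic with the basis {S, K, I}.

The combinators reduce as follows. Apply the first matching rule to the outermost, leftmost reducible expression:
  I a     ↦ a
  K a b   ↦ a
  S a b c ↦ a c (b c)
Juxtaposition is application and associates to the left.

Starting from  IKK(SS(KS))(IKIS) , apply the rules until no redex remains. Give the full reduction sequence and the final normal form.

Answer: normal form = KI  (in 4 steps)

Working:
  start: IKK(SS(KS))(IKIS)
  [1] KK(SS(KS))(IKIS)
  [2] K(IKIS)
  [3] K(KIS)
  [4] KI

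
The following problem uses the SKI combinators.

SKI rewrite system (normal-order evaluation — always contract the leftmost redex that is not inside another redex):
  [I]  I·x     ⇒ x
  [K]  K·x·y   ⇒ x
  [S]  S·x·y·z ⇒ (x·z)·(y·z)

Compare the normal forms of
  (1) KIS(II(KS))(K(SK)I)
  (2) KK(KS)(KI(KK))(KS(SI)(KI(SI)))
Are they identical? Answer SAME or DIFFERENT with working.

Term A:
  start: KIS(II(KS))(K(SK)I)
  step 1: I(II(KS))(K(SK)I)
  step 2: II(KS)(K(SK)I)
  step 3: I(KS)(K(SK)I)
  step 4: KS(K(SK)I)
  step 5: S

Term B:
  start: KK(KS)(KI(KK))(KS(SI)(KI(SI)))
  step 1: K(KI(KK))(KS(SI)(KI(SI)))
  step 2: KI(KK)
  step 3: I

Answer: DIFFERENT — A ⇓ S, B ⇓ I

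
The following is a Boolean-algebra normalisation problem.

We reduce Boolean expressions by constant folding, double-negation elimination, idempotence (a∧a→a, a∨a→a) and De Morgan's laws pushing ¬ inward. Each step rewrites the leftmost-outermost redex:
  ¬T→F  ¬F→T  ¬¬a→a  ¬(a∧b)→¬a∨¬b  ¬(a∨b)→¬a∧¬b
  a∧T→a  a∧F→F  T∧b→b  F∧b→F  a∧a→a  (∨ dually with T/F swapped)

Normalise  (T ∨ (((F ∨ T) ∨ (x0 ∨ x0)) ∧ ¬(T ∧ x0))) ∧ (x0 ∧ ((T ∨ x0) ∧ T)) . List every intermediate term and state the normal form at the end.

Answer: normal form = x0  (in 5 steps)

Derivation:
  start: (T ∨ (((F ∨ T) ∨ (x0 ∨ x0)) ∧ ¬(T ∧ x0))) ∧ (x0 ∧ ((T ∨ x0) ∧ T))
  step 1: T ∧ (x0 ∧ ((T ∨ x0) ∧ T))
  step 2: x0 ∧ ((T ∨ x0) ∧ T)
  step 3: x0 ∧ (T ∨ x0)
  step 4: x0 ∧ T
  step 5: x0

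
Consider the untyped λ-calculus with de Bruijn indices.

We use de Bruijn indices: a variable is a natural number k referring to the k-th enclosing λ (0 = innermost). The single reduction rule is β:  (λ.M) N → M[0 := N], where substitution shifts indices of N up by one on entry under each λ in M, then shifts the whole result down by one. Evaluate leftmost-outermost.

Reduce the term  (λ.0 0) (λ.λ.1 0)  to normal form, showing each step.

Answer: normal form = λ.λ.1 0  (in 3 steps)

Derivation:
  start: (λ.0 0) (λ.λ.1 0)
  →1  (λ.λ.1 0) (λ.λ.1 0)
  →2  λ.(λ.λ.1 0) 0
  →3  λ.λ.1 0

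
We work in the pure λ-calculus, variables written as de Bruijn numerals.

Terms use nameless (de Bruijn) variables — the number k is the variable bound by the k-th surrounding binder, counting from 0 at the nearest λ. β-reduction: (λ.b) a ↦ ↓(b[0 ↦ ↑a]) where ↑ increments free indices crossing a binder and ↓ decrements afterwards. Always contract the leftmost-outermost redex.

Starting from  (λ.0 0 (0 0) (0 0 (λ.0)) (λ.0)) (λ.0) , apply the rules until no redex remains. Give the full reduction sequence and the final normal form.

Answer: normal form = λ.0  (in 8 steps)

Reduction:
  start: (λ.0 0 (0 0) (0 0 (λ.0)) (λ.0)) (λ.0)
  [1] (λ.0) (λ.0) ((λ.0) (λ.0)) ((λ.0) (λ.0) (λ.0)) (λ.0)
  [2] (λ.0) ((λ.0) (λ.0)) ((λ.0) (λ.0) (λ.0)) (λ.0)
  [3] (λ.0) (λ.0) ((λ.0) (λ.0) (λ.0)) (λ.0)
  [4] (λ.0) ((λ.0) (λ.0) (λ.0)) (λ.0)
  [5] (λ.0) (λ.0) (λ.0) (λ.0)
  [6] (λ.0) (λ.0) (λ.0)
  [7] (λ.0) (λ.0)
  [8] λ.0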